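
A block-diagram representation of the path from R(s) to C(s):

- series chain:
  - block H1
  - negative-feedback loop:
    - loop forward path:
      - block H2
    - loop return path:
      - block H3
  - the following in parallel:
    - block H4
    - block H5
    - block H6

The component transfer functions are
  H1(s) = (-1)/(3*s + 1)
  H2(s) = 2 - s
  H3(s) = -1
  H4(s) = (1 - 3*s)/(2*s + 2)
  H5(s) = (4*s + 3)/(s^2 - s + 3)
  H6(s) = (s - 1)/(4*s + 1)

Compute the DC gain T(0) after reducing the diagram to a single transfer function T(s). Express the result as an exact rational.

The answer is 1.

Reasoning:
1. close the feedback loop around H2, H3: (2 - s)/(s - 1)
2. reduce the parallel group H4, H5, H6: (-10*s^4 + 43*s^3 + 32*s^2 + 42*s + 3)/(8*s^4 + 2*s^3 + 16*s^2 + 28*s + 6)
3. series reduction of H1, [H2/(1+H2*H3)], (H4+H5+H6): (-10*s^5 + 63*s^4 - 54*s^3 - 22*s^2 - 81*s - 6)/(24*s^6 - 10*s^5 + 36*s^4 + 50*s^3 - 54*s^2 - 40*s - 6)
The step-3 result is T(s). Setting s = 0: T(0) = -6/(-6) = 1.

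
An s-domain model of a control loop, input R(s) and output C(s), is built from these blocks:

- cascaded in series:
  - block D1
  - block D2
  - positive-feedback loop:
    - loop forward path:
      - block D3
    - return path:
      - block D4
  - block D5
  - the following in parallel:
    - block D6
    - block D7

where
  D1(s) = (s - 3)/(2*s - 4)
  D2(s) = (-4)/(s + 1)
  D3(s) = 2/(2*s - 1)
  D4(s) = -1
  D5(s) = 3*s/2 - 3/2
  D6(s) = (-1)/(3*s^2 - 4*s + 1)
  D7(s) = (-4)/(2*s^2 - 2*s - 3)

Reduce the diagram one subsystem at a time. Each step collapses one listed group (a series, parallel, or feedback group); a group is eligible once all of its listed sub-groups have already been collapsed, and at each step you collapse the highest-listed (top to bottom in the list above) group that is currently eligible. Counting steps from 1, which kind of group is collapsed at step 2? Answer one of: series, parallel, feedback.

(1) feedback reduction of D3, D4
(2) reduce the parallel group D6, D7
(3) combine D1, D2, [D3/(1-D3*D4)], D5, (D6+D7) in series
Step 2 collapses a parallel group.

Therefore the answer is parallel.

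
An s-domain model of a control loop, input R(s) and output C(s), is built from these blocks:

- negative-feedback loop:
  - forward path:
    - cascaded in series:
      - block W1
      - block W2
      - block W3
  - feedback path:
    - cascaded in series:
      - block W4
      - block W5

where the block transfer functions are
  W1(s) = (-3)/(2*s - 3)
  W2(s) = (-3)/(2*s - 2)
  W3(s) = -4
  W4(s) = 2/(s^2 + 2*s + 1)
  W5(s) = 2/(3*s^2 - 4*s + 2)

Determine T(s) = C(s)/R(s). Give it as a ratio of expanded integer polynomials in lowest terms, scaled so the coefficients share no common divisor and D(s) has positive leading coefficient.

Step 1 - combine W1, W2, W3 in series, giving (-18)/(2*s^2 - 5*s + 3)
Step 2 - reduce the series chain W4, W5, giving 4/(3*s^4 + 2*s^3 - 3*s^2 + 2)
Step 3 - reduce the feedback loop with forward (W1*W2*W3) and return (W4*W5), which is the overall transfer function T(s) = C(s)/R(s) in lowest terms

Final answer: (-54*s^4 - 36*s^3 + 54*s^2 - 36)/(6*s^6 - 11*s^5 - 7*s^4 + 21*s^3 - 5*s^2 - 10*s - 66)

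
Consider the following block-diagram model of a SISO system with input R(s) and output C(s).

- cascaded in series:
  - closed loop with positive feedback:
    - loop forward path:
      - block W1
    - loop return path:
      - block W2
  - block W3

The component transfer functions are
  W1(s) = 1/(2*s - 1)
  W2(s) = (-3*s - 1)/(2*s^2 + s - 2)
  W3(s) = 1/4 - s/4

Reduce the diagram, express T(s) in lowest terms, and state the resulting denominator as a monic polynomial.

First reduce the diagram to T(s).

[1] feedback reduction of W1, W2; result (2*s^2 + s - 2)/(4*s^3 - 2*s + 3)
[2] combine [W1/(1-W1*W2)], W3 in series; result (-2*s^3 + s^2 + 3*s - 2)/(16*s^3 - 8*s + 12)
T(s) is the step-2 result (common factors already cancelled). Leading coefficient of the denominator: 16. Divide through by 16 for the monic polynomial.

Answer: s^3 - s/2 + 3/4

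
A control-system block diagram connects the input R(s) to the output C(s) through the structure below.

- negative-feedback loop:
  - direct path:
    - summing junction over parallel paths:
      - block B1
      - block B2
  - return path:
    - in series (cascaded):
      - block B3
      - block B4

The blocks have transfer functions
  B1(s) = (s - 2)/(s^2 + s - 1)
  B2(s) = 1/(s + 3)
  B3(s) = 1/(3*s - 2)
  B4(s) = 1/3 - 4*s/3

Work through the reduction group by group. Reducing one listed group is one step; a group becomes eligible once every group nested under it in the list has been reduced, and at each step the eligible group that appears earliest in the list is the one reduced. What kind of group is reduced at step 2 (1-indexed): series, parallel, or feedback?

The answer is series.

Reasoning:
(1) reduce the parallel group B1, B2
(2) cascade B3, B4
(3) feedback reduction of (B1+B2), (B3*B4)
At step 2 the group reduced is series.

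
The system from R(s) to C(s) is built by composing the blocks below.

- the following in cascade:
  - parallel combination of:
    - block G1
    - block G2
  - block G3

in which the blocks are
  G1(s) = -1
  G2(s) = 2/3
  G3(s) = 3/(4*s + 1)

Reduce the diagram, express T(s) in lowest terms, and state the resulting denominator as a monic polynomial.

The answer is s + 1/4.

Reasoning:
(1) add G1, G2 (parallel) = (-1)/3
(2) series reduction of (G1+G2), G3 = (-1)/(4*s + 1)
T(s) is the step-2 result (common factors already cancelled). Leading coefficient of the denominator: 4. Divide through by 4 for the monic polynomial.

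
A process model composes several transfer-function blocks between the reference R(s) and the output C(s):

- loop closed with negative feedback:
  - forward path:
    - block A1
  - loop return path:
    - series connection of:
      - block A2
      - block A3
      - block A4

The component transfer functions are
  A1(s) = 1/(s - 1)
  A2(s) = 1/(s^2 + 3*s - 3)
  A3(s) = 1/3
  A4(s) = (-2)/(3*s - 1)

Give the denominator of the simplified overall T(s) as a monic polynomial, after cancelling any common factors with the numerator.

Step 1: combine A2, A3, A4 in series; result (-2)/(9*s^3 + 24*s^2 - 36*s + 9)
Step 2: close the feedback loop around A1, (A2*A3*A4); result (9*s^3 + 24*s^2 - 36*s + 9)/(9*s^4 + 15*s^3 - 60*s^2 + 45*s - 11)
No further cancellation is possible in the step-2 result, so that is T(s). Its denominator becomes monic after dividing by the leading coefficient 9.

Therefore the answer is s^4 + 5*s^3/3 - 20*s^2/3 + 5*s - 11/9.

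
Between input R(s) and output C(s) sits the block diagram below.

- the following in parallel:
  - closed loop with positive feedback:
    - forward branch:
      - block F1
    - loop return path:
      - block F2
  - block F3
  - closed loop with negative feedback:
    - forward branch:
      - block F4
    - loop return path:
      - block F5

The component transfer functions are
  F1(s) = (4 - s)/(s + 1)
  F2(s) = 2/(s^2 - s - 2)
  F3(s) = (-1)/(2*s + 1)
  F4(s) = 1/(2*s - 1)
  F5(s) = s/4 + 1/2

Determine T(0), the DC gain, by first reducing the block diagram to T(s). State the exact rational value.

The answer is -11/5.

Reasoning:
(1) feedback reduction of F1, F2 = (-s^3 + 5*s^2 - 2*s - 8)/(s^3 - s - 10)
(2) apply the feedback formula to F4, F5 = 4/(9*s - 2)
(3) sum the parallel branches [F1/(1-F1*F2)], F3, [F4/(1+F4*F5)] = (-18*s^5 + 84*s^4 - 3*s^3 - 163*s^2 - 32*s - 44)/(18*s^5 + 5*s^4 - 20*s^3 - 185*s^2 - 48*s + 20)
The step-3 result is T(s). Setting s = 0: T(0) = -44/20 = -11/5.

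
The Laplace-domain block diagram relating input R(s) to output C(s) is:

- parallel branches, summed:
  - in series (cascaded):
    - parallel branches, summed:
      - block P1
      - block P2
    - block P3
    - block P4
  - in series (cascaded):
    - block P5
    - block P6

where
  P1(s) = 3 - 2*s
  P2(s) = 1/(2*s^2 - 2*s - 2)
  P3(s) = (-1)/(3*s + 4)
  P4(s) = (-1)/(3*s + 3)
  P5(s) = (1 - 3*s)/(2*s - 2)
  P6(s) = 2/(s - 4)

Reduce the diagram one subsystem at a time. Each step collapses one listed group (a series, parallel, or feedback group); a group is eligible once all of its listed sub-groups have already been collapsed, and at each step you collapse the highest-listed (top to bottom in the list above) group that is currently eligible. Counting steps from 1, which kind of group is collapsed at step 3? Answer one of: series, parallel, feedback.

Answer: series

Working:
(1) add P1, P2 (parallel)
(2) multiply (P1+P2), P3, P4 (series)
(3) cascade P5, P6
(4) sum the parallel branches ((P1+P2)*P3*P4), (P5*P6)
At step 3 the group reduced is series.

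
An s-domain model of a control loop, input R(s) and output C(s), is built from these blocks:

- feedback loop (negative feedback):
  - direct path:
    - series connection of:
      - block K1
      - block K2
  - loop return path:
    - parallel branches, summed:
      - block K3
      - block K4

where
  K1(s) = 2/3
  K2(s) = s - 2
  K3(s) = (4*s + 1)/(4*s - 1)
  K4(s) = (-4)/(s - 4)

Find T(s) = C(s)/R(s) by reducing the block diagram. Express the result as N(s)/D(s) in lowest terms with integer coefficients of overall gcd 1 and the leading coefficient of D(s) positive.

First reduce the diagram to T(s).

Step 1 - reduce the series chain K1, K2 gives 2*s/3 - 4/3
Step 2 - reduce the parallel group K3, K4 gives (4*s^2 - 31*s)/(4*s^2 - 17*s + 4)
Step 3 - close the feedback loop around (K1*K2), (K3+K4), giving the overall T(s)

Answer: (8*s^3 - 50*s^2 + 76*s - 16)/(8*s^3 - 66*s^2 + 73*s + 12)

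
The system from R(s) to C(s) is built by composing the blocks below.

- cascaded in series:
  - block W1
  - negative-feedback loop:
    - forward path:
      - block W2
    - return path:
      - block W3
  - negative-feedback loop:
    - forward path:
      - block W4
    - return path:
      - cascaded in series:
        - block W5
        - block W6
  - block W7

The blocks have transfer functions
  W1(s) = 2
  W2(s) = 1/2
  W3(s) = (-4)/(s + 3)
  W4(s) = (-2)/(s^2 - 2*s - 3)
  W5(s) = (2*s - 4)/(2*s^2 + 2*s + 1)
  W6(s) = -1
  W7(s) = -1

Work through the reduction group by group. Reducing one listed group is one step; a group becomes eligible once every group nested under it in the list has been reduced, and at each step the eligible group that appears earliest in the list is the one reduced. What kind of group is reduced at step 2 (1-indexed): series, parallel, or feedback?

(1) close the feedback loop around W2, W3
(2) combine W5, W6 in series
(3) collapse the loop (W4 forward, (W5*W6) return)
(4) reduce the series chain W1, [W2/(1+W2*W3)], [W4/(1+W4*(W5*W6))], W7
So the answer for step 2 is series.

Final answer: series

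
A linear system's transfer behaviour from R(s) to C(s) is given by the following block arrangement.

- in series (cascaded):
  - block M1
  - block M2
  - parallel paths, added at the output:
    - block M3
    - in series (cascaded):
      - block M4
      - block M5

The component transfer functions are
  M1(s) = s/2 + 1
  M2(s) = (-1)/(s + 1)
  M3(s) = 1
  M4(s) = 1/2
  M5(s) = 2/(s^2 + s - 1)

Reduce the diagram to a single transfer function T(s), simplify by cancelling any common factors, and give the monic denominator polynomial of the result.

Reducing step by step:

Step 1: multiply M4, M5 (series): 1/(s^2 + s - 1)
Step 2: reduce the parallel group M3, (M4*M5): (s^2 + s)/(s^2 + s - 1)
Step 3: reduce the series chain M1, M2, (M3+(M4*M5)): (-s^2 - 2*s)/(2*s^2 + 2*s - 2)
The result of step 3 is T(s) in lowest terms. Its denominator has leading coefficient 2; dividing the denominator through by 2 makes it monic.

Answer: s^2 + s - 1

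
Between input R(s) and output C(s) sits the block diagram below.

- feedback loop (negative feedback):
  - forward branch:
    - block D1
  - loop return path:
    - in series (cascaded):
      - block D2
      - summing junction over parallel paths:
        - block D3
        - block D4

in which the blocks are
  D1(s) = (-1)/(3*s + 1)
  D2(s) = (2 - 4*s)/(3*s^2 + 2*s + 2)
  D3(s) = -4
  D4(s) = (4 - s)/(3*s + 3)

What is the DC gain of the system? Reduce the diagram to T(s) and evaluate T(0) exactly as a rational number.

First reduce the diagram to T(s).

1. combine D3, D4 in parallel -> (-13*s - 8)/(3*s + 3)
2. combine D2, (D3+D4) in series -> (52*s^2 + 6*s - 16)/(9*s^3 + 15*s^2 + 12*s + 6)
3. apply the feedback formula to D1, (D2*(D3+D4)) -> (-9*s^3 - 15*s^2 - 12*s - 6)/(27*s^4 + 54*s^3 - s^2 + 24*s + 22)
Step 3 gives the overall T(s). Then T(0) = -6/22 = -3/11.

Answer: -3/11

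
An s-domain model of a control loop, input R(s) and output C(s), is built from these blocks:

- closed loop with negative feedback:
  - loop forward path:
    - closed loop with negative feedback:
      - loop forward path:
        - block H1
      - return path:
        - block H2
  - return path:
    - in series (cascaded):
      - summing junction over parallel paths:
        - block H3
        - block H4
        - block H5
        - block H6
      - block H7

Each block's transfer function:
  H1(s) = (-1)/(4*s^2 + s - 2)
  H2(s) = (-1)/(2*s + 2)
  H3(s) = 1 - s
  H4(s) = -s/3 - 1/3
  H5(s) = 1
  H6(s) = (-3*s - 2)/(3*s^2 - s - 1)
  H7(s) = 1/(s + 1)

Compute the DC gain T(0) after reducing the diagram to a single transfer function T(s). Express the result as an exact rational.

First reduce the diagram to T(s).

[1] feedback reduction of H1, H2 = (-2*s - 2)/(8*s^3 + 10*s^2 - 2*s - 3)
[2] parallel reduction of H3, H4, H5, H6 = (-12*s^3 + 19*s^2 - 10*s - 11)/(9*s^2 - 3*s - 3)
[3] series reduction of (H3+H4+H5+H6), H7 = (-12*s^3 + 19*s^2 - 10*s - 11)/(9*s^3 + 6*s^2 - 6*s - 3)
[4] apply the feedback formula to [H1/(1+H1*H2)], ((H3+H4+H5+H6)*H7) = (-18*s^3 - 12*s^2 + 12*s + 6)/(72*s^5 + 66*s^4 - 48*s^3 - 89*s^2 + 35*s + 31)
Step 4 gives the overall T(s). Then T(0) = 6/31.

Answer: 6/31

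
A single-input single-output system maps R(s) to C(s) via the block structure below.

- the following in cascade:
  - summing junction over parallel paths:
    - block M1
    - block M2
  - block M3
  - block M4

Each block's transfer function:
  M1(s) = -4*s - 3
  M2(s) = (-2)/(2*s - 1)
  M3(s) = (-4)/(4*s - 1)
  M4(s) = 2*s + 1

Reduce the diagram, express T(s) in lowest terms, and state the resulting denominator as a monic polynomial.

Reducing step by step:

Step 1: parallel reduction of M1, M2, giving (-8*s^2 - 2*s + 1)/(2*s - 1)
Step 2: multiply (M1+M2), M3, M4 (series), giving (16*s^2 + 16*s + 4)/(2*s - 1)
No further cancellation is possible in the step-2 result, so that is T(s). Its denominator becomes monic after dividing by the leading coefficient 2.

Answer: s - 1/2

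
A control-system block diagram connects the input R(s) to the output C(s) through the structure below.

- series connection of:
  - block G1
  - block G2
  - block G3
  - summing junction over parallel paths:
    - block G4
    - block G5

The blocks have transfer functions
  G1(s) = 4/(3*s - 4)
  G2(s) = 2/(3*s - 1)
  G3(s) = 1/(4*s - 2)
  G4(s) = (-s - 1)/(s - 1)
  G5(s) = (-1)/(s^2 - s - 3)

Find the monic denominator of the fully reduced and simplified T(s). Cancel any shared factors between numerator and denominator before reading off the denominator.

Reducing step by step:

(1) sum the parallel branches G4, G5 = (-s^3 + 3*s + 4)/(s^3 - 2*s^2 - 2*s + 3)
(2) series reduction of G1, G2, G3, (G4+G5) = (-4*s^3 + 12*s + 16)/(18*s^6 - 75*s^5 + 65*s^4 + 82*s^3 - 155*s^2 + 77*s - 12)
That last expression is T(s), already simplified. Scaling its denominator by 1/18 (the reciprocal of the leading coefficient) yields the monic denominator.

Answer: s^6 - 25*s^5/6 + 65*s^4/18 + 41*s^3/9 - 155*s^2/18 + 77*s/18 - 2/3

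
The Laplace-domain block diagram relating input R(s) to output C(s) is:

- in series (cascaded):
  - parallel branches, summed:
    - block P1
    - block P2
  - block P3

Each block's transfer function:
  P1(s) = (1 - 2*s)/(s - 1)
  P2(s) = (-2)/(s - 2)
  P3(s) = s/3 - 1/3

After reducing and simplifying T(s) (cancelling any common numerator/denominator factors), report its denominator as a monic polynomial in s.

Step 1 - add P1, P2 (parallel); result (-2*s^2 + 3*s)/(s^2 - 3*s + 2)
Step 2 - series reduction of (P1+P2), P3; result (-2*s^2 + 3*s)/(3*s - 6)
T(s) is the step-2 result (common factors already cancelled). Leading coefficient of the denominator: 3. Divide through by 3 for the monic polynomial.

Therefore the answer is s - 2.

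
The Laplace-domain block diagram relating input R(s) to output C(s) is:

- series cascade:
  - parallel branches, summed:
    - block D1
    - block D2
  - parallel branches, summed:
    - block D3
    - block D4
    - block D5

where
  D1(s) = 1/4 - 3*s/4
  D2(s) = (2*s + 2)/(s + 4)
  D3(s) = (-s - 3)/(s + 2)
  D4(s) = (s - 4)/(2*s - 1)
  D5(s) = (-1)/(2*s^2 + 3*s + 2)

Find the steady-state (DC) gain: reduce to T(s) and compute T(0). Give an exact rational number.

Reducing step by step:

Step 1. add D1, D2 (parallel), giving (-3*s^2 - 3*s + 12)/(4*s + 16)
Step 2. sum the parallel branches D3, D4, D5, giving (-2*s^4 - 17*s^3 - 35*s^2 - 32*s - 8)/(4*s^4 + 12*s^3 + 9*s^2 - 4)
Step 3. series reduction of (D1+D2), (D3+D4+D5), giving (6*s^6 + 57*s^5 + 132*s^4 - 3*s^3 - 300*s^2 - 360*s - 96)/(16*s^5 + 112*s^4 + 228*s^3 + 144*s^2 - 16*s - 64)
The step-3 result is T(s). Setting s = 0: T(0) = -96/(-64) = 3/2.

Answer: 3/2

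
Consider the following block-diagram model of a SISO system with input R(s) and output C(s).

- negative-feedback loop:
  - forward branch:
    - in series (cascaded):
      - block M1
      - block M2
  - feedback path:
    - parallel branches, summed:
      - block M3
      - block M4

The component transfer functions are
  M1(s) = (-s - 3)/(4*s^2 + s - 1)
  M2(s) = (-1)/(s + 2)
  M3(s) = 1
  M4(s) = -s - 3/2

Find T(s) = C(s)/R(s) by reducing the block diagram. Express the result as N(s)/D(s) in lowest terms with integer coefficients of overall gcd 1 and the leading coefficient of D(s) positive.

Answer: (2*s + 6)/(8*s^3 + 16*s^2 - 5*s - 7)

Working:
Step 1 - cascade M1, M2; result (s + 3)/(4*s^3 + 9*s^2 + s - 2)
Step 2 - add M3, M4 (parallel); result -s - 1/2
Step 3 - reduce the feedback loop with forward (M1*M2) and return (M3+M4), giving the overall T(s)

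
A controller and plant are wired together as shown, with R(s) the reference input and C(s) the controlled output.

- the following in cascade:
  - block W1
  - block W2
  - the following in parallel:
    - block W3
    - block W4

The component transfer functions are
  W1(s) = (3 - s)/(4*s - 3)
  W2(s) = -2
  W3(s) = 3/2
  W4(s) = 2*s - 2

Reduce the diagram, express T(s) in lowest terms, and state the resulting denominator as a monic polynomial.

Step 1 - reduce the parallel group W3, W4; result 2*s - 1/2
Step 2 - reduce the series chain W1, W2, (W3+W4); result (4*s^2 - 13*s + 3)/(4*s - 3)
The result of step 2 is T(s) in lowest terms. Its denominator has leading coefficient 4; dividing the denominator through by 4 makes it monic.

Hence the answer: s - 3/4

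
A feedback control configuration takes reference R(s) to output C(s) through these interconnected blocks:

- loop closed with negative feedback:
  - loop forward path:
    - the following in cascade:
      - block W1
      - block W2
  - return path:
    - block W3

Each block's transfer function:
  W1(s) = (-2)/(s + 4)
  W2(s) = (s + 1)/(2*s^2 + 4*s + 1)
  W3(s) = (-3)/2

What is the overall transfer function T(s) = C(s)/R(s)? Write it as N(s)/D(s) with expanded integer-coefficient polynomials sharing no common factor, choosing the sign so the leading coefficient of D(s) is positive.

The answer is (-2*s - 2)/(2*s^3 + 12*s^2 + 20*s + 7).

Reasoning:
[1] reduce the series chain W1, W2 gives (-2*s - 2)/(2*s^3 + 12*s^2 + 17*s + 4)
[2] apply the feedback formula to (W1*W2), W3, giving the overall T(s)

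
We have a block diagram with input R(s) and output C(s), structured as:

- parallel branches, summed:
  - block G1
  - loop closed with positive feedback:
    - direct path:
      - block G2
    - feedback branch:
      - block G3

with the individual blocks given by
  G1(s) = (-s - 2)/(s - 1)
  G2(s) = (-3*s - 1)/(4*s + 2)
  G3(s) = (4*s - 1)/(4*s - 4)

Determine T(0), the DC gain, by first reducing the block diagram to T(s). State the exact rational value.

Step 1. collapse the loop (G2 forward, G3 return): (-12*s^2 + 8*s + 4)/(28*s^2 - 7*s - 9)
Step 2. add G1, [G2/(1-G2*G3)] (parallel): (-40*s^3 - 29*s^2 + 19*s + 14)/(28*s^3 - 35*s^2 - 2*s + 9)
The step-2 result is T(s). Setting s = 0: T(0) = 14/9.

Therefore the answer is 14/9.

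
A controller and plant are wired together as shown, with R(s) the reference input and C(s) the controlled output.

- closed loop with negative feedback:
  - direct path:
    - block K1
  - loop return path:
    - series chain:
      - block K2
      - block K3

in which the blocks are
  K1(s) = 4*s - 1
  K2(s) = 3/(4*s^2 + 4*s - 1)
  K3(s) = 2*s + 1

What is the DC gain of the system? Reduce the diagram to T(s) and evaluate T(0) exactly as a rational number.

1. series reduction of K2, K3 gives (6*s + 3)/(4*s^2 + 4*s - 1)
2. reduce the feedback loop with forward K1 and return (K2*K3) gives (16*s^3 + 12*s^2 - 8*s + 1)/(28*s^2 + 10*s - 4)
That last expression is T(s); at s = 0 only the constant terms survive, so T(0) = 1/(-4) = -1/4.

Final answer: -1/4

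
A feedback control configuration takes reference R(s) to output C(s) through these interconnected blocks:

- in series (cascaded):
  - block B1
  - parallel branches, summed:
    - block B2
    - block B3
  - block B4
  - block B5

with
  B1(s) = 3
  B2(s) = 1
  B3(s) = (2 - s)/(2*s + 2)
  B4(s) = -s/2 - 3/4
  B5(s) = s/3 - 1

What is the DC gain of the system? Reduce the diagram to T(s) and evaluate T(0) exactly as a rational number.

Step 1 - parallel reduction of B2, B3; result (s + 4)/(2*s + 2)
Step 2 - series reduction of B1, (B2+B3), B4, B5; result (-2*s^3 - 5*s^2 + 21*s + 36)/(8*s + 8)
Evaluating the step-2 result (the overall T(s)) at s = 0 gives T(0) = 36/8 = 9/2.

Hence the answer: 9/2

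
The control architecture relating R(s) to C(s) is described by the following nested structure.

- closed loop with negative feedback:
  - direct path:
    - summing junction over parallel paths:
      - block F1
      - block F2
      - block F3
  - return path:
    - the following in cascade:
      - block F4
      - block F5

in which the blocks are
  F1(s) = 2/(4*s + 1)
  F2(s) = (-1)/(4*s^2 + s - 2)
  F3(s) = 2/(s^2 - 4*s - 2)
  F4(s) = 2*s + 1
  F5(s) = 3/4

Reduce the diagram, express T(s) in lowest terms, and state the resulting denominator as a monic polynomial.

1. combine F1, F2, F3 in parallel, giving (8*s^4 - 2*s^3 + 3*s^2 + 10*s + 6)/(16*s^5 - 56*s^4 - 71*s^3 + 10*s^2 + 22*s + 4)
2. multiply F4, F5 (series), giving 3*s/2 + 3/4
3. reduce the feedback loop with forward (F1+F2+F3) and return (F4*F5), giving (32*s^4 - 8*s^3 + 12*s^2 + 40*s + 24)/(112*s^5 - 212*s^4 - 272*s^3 + 109*s^2 + 154*s + 34)
Step 3 gives the fully reduced T(s), with no common factor left to cancel. The denominator's leading coefficient is 112, so divide each of its coefficients by 112 to get the monic form.

Answer: s^5 - 53*s^4/28 - 17*s^3/7 + 109*s^2/112 + 11*s/8 + 17/56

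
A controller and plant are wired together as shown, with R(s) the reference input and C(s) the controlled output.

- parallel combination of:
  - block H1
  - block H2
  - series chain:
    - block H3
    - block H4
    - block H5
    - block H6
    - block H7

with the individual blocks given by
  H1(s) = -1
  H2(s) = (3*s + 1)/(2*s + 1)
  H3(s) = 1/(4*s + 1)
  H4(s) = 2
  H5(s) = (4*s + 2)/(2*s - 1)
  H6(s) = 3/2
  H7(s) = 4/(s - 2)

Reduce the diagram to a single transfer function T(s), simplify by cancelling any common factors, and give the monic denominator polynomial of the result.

Answer: s^4 - 7*s^3/4 - 3*s^2/4 + 7*s/16 + 1/8

Working:
Step 1: multiply H3, H4, H5, H6, H7 (series) gives (48*s + 24)/(8*s^3 - 18*s^2 + 3*s + 2)
Step 2: combine H1, H2, (H3*H4*H5*H6*H7) in parallel gives (8*s^4 - 18*s^3 + 99*s^2 + 98*s + 24)/(16*s^4 - 28*s^3 - 12*s^2 + 7*s + 2)
Step 2 gives the fully reduced T(s), with no common factor left to cancel. The denominator's leading coefficient is 16, so divide each of its coefficients by 16 to get the monic form.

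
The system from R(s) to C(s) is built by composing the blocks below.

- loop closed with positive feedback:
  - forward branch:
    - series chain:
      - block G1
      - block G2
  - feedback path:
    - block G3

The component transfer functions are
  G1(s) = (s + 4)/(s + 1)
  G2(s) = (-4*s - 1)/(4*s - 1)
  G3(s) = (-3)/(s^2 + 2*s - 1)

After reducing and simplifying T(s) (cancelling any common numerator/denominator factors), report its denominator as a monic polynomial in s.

Step 1: multiply G1, G2 (series), giving (-4*s^2 - 17*s - 4)/(4*s^2 + 3*s - 1)
Step 2: collapse the loop ((G1*G2) forward, G3 return), giving (-4*s^4 - 25*s^3 - 34*s^2 + 9*s + 4)/(4*s^4 + 11*s^3 - 11*s^2 - 56*s - 11)
The result of step 2 is T(s) in lowest terms. Its denominator has leading coefficient 4; dividing the denominator through by 4 makes it monic.

Answer: s^4 + 11*s^3/4 - 11*s^2/4 - 14*s - 11/4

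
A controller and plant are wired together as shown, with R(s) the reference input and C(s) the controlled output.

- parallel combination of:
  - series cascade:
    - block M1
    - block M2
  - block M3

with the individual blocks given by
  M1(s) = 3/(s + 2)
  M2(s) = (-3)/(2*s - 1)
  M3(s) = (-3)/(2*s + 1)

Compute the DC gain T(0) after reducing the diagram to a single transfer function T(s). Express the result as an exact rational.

Step 1 - series reduction of M1, M2 = (-9)/(2*s^2 + 3*s - 2)
Step 2 - reduce the parallel group (M1*M2), M3 = (-6*s^2 - 27*s - 3)/(4*s^3 + 8*s^2 - s - 2)
The step-2 result is T(s). Setting s = 0: T(0) = -3/(-2) = 3/2.

Hence the answer: 3/2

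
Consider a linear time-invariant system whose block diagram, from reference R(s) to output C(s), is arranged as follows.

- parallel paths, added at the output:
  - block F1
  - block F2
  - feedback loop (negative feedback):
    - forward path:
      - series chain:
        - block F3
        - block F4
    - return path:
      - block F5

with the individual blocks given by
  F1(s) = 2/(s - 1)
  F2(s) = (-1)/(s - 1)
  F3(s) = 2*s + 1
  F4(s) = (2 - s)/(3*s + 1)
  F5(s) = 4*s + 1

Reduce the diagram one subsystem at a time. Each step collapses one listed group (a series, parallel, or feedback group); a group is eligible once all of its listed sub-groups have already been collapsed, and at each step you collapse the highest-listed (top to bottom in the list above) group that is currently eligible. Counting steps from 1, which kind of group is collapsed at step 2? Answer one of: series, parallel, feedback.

The answer is feedback.

Reasoning:
Step 1: series reduction of F3, F4
Step 2: reduce the feedback loop with forward (F3*F4) and return F5
Step 3: add F1, F2, [(F3*F4)/(1+(F3*F4)*F5)] (parallel)
Step 2: feedback.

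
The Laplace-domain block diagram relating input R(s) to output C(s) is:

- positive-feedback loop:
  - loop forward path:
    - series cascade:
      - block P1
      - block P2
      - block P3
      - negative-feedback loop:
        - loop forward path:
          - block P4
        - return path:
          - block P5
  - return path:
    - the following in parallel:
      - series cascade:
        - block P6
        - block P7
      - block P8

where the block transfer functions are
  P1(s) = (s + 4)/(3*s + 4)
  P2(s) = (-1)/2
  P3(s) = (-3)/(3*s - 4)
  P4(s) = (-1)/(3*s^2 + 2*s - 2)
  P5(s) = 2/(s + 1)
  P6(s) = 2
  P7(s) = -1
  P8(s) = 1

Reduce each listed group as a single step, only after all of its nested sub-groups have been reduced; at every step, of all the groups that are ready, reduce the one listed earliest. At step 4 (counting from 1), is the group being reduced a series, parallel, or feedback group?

Reducing step by step:

[1] feedback reduction of P4, P5
[2] reduce the series chain P1, P2, P3, [P4/(1+P4*P5)]
[3] series reduction of P6, P7
[4] reduce the parallel group (P6*P7), P8
[5] close the feedback loop around (P1*P2*P3*[P4/(1+P4*P5)]), ((P6*P7)+P8)
Step 4: parallel.

Answer: parallel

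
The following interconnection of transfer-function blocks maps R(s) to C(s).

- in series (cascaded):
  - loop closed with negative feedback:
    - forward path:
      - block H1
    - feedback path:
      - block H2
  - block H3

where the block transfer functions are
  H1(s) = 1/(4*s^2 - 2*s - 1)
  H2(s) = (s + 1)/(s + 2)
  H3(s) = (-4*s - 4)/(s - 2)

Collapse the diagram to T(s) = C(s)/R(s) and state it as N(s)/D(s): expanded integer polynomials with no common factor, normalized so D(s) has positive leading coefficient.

Step 1. feedback reduction of H1, H2: (s + 2)/(4*s^3 + 6*s^2 - 4*s - 1)
Step 2. multiply [H1/(1+H1*H2)], H3 (series), which is the overall transfer function T(s) = C(s)/R(s) in lowest terms

Hence the answer: (-4*s^2 - 12*s - 8)/(4*s^4 - 2*s^3 - 16*s^2 + 7*s + 2)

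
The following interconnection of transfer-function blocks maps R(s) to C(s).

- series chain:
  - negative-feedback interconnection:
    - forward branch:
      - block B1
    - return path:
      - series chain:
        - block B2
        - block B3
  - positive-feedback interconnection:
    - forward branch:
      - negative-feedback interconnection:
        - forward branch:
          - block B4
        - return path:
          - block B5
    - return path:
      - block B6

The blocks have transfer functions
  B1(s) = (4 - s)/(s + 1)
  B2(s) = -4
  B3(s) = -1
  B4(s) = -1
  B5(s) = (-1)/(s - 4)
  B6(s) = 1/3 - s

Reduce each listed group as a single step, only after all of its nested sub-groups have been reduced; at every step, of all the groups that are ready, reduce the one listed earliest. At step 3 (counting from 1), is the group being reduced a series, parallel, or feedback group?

Step 1 - multiply B2, B3 (series)
Step 2 - close the feedback loop around B1, (B2*B3)
Step 3 - feedback reduction of B4, B5
Step 4 - apply the feedback formula to [B4/(1+B4*B5)], B6
Step 5 - reduce the series chain [B1/(1+B1*(B2*B3))], [[B4/(1+B4*B5)]/(1-[B4/(1+B4*B5)]*B6)]
The group at step 3 is a feedback group.

Therefore the answer is feedback.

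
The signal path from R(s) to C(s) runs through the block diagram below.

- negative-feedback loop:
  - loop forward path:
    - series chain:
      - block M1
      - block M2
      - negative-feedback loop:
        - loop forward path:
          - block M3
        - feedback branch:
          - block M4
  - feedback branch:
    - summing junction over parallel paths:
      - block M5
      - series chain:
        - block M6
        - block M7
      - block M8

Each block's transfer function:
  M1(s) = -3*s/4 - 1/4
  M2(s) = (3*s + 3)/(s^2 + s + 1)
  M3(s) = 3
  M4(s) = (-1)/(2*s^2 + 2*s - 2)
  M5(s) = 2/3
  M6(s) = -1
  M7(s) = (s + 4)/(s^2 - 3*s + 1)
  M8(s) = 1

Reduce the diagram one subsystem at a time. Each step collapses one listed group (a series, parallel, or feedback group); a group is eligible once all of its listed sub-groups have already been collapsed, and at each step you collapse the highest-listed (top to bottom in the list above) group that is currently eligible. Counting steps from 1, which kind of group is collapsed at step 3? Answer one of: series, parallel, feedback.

Step 1 - apply the feedback formula to M3, M4
Step 2 - reduce the series chain M1, M2, [M3/(1+M3*M4)]
Step 3 - multiply M6, M7 (series)
Step 4 - add M5, (M6*M7), M8 (parallel)
Step 5 - apply the feedback formula to (M1*M2*[M3/(1+M3*M4)]), (M5+(M6*M7)+M8)
At step 3 the group reduced is series.

Final answer: series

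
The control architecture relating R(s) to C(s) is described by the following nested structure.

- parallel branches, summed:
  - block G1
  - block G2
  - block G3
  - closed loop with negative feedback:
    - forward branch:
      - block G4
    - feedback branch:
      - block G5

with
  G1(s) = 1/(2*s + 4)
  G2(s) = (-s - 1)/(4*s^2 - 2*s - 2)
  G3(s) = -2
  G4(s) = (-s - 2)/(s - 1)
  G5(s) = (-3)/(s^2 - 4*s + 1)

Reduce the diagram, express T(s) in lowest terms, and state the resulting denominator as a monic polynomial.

1. apply the feedback formula to G4, G5 = (-s^3 + 2*s^2 + 7*s - 2)/(s^3 - 5*s^2 + 8*s + 5)
2. combine G1, G2, G3, [G4/(1+G4*G5)] in parallel = (-12*s^6 + 31*s^5 + 45*s^4 - 137*s^3 - 78*s^2 + 64*s + 33)/(4*s^6 - 14*s^5 - 4*s^4 + 94*s^3 + 2*s^2 - 62*s - 20)
That last expression is T(s), already simplified. Scaling its denominator by 1/4 (the reciprocal of the leading coefficient) yields the monic denominator.

Final answer: s^6 - 7*s^5/2 - s^4 + 47*s^3/2 + s^2/2 - 31*s/2 - 5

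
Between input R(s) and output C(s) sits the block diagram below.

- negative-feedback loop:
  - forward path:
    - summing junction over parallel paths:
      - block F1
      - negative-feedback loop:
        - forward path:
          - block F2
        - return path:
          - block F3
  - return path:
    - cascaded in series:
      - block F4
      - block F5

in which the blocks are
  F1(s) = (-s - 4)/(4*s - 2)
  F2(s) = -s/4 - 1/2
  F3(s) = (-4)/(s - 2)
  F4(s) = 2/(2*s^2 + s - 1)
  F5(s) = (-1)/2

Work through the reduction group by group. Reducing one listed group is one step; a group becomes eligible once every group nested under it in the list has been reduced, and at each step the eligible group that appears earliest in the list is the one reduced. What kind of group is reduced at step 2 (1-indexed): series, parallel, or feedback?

Reducing step by step:

Step 1 - reduce the feedback loop with forward F2 and return F3
Step 2 - combine F1, [F2/(1+F2*F3)] in parallel
Step 3 - combine F4, F5 in series
Step 4 - feedback reduction of (F1+[F2/(1+F2*F3)]), (F4*F5)
So the answer for step 2 is parallel.

Answer: parallel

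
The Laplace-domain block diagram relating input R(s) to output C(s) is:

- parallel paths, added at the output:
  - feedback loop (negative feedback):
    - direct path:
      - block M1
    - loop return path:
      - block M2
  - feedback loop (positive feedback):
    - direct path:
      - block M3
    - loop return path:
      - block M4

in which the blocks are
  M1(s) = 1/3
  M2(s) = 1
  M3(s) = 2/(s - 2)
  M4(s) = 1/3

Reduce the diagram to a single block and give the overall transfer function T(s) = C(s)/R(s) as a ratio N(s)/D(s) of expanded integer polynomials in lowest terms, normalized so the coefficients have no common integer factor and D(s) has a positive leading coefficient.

Reducing step by step:

Step 1. feedback reduction of M1, M2 = 1/4
Step 2. reduce the feedback loop with forward M3 and return M4 = 6/(3*s - 8)
Step 3. sum the parallel branches [M1/(1+M1*M2)], [M3/(1-M3*M4)], which is the overall transfer function T(s) = C(s)/R(s) in lowest terms

Answer: (3*s + 16)/(12*s - 32)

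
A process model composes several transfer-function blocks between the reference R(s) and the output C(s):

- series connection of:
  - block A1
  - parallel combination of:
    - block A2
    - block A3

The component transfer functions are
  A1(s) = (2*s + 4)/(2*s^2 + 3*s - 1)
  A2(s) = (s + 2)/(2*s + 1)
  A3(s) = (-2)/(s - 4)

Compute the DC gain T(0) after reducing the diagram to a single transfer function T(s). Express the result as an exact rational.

(1) parallel reduction of A2, A3 -> (s^2 - 6*s - 10)/(2*s^2 - 7*s - 4)
(2) series reduction of A1, (A2+A3) -> (2*s^3 - 8*s^2 - 44*s - 40)/(4*s^4 - 8*s^3 - 31*s^2 - 5*s + 4)
That last expression is T(s); at s = 0 only the constant terms survive, so T(0) = -40/4 = -10.

Therefore the answer is -10.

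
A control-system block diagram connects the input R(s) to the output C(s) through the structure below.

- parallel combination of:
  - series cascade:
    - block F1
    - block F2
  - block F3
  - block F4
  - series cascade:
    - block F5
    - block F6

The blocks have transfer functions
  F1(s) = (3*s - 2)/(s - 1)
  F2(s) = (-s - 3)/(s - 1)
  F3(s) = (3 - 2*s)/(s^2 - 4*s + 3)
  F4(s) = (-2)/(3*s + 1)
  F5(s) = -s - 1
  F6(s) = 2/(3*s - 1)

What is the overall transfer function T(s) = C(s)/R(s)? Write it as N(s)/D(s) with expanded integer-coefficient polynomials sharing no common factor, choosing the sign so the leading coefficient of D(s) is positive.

[1] series reduction of F1, F2 gives (-3*s^2 - 7*s + 6)/(s^2 - 2*s + 1)
[2] combine F5, F6 in series gives (-2*s - 2)/(3*s - 1)
[3] combine (F1*F2), F3, F4, (F5*F6) in parallel: this yields T(s), and no further normalization is needed

Hence the answer: (-33*s^5 + 16*s^4 + 319*s^3 - 269*s^2 + 10*s + 21)/(9*s^5 - 45*s^4 + 62*s^3 - 22*s^2 - 7*s + 3)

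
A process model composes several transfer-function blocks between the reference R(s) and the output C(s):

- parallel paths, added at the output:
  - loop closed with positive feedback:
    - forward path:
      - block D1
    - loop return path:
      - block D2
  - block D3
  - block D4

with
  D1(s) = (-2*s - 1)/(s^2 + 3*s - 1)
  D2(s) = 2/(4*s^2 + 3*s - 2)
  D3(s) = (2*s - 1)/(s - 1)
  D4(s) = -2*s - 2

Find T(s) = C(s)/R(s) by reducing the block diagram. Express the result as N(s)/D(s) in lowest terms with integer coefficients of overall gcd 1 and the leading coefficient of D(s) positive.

Reducing step by step:

(1) apply the feedback formula to D1, D2; result (-8*s^3 - 10*s^2 + s + 2)/(4*s^4 + 15*s^3 + 3*s^2 - 5*s + 4)
(2) combine [D1/(1-D1*D2)], D3, D4 in parallel, which is the overall transfer function T(s) = C(s)/R(s) in lowest terms

Answer: (-8*s^6 - 22*s^5 + 20*s^4 + 29*s^3 - 4*s^2 + 4*s + 2)/(4*s^5 + 11*s^4 - 12*s^3 - 8*s^2 + 9*s - 4)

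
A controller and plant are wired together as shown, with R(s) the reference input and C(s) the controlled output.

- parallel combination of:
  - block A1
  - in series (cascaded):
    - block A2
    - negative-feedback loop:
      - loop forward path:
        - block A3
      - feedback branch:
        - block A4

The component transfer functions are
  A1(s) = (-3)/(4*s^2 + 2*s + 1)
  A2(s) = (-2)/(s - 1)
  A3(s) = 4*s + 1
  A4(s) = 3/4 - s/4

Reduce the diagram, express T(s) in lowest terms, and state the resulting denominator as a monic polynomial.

Step 1 - collapse the loop (A3 forward, A4 return) gives (-16*s - 4)/(4*s^2 - 11*s - 7)
Step 2 - multiply A2, [A3/(1+A3*A4)] (series) gives (32*s + 8)/(4*s^3 - 15*s^2 + 4*s + 7)
Step 3 - parallel reduction of A1, (A2*[A3/(1+A3*A4)]) gives (116*s^3 + 141*s^2 + 36*s - 13)/(16*s^5 - 52*s^4 - 10*s^3 + 21*s^2 + 18*s + 7)
The result of step 3 is T(s) in lowest terms. Its denominator has leading coefficient 16; dividing the denominator through by 16 makes it monic.

Hence the answer: s^5 - 13*s^4/4 - 5*s^3/8 + 21*s^2/16 + 9*s/8 + 7/16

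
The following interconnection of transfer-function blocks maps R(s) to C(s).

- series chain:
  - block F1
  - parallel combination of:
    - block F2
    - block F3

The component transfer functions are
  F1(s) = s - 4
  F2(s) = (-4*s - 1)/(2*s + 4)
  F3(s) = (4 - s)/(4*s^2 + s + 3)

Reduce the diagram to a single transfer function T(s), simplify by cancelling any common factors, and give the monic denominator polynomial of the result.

The answer is s^3 + 9*s^2/4 + 5*s/4 + 3/2.

Reasoning:
[1] reduce the parallel group F2, F3 -> (-16*s^3 - 10*s^2 - 9*s + 13)/(8*s^3 + 18*s^2 + 10*s + 12)
[2] series reduction of F1, (F2+F3) -> (-16*s^4 + 54*s^3 + 31*s^2 + 49*s - 52)/(8*s^3 + 18*s^2 + 10*s + 12)
No further cancellation is possible in the step-2 result, so that is T(s). Its denominator becomes monic after dividing by the leading coefficient 8.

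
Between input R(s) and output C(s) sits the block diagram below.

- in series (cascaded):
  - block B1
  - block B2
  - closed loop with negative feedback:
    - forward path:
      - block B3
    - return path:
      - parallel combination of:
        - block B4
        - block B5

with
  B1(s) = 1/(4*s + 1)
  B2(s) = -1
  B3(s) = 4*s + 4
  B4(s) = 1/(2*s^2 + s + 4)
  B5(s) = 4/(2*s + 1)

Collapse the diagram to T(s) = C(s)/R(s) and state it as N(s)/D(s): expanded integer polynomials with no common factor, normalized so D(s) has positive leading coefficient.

Step 1. sum the parallel branches B4, B5 = (8*s^2 + 6*s + 17)/(4*s^3 + 4*s^2 + 9*s + 4)
Step 2. reduce the feedback loop with forward B3 and return (B4+B5) = (16*s^4 + 32*s^3 + 52*s^2 + 52*s + 16)/(36*s^3 + 60*s^2 + 101*s + 72)
Step 3. series reduction of B1, B2, [B3/(1+B3*(B4+B5))]: this yields T(s), and no further normalization is needed

Hence the answer: (-16*s^4 - 32*s^3 - 52*s^2 - 52*s - 16)/(144*s^4 + 276*s^3 + 464*s^2 + 389*s + 72)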